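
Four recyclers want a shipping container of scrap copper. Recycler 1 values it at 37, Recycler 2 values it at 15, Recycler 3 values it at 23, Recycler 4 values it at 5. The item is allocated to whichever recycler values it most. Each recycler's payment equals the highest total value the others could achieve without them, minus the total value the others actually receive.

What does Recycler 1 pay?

Recycler 1 has the highest value and receives the item.
Without Recycler 1, the item would go to the next-highest value, 23, so the others could achieve 23.
With Recycler 1 present and winning, the others receive nothing, so their total is 0.
Payment = 23 - 0 = 23.

23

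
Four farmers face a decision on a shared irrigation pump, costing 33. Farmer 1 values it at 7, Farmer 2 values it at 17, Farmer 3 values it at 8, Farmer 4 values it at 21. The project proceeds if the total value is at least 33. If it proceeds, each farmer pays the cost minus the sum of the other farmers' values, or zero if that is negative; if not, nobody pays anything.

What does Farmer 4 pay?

1

Total value 53 ≥ cost 33, so the project is built.
The other farmers' values sum to 32.
Cost minus that sum is 33 - 32 = 1.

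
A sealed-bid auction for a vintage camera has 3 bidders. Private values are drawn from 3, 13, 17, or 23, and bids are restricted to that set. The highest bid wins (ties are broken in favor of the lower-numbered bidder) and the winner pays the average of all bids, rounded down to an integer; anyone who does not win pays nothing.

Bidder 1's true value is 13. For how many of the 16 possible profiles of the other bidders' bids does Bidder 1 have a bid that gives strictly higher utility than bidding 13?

Others bid (3, 3): truth gives 7; bid 3 gives 10 > 7. Violating.
Others bid (3, 17): truth gives 0; bid 17 gives 1 > 0. Violating.
Others bid (17, 3): truth gives 0; bid 17 gives 1 > 0. Violating.
Others bid (3, 13): truth gives 4; no alternative beats it.
Others bid (3, 23): truth gives 0; no alternative beats it.
(Checking all 16 profiles: 3 have a profitable deviation, 13 do not.)

3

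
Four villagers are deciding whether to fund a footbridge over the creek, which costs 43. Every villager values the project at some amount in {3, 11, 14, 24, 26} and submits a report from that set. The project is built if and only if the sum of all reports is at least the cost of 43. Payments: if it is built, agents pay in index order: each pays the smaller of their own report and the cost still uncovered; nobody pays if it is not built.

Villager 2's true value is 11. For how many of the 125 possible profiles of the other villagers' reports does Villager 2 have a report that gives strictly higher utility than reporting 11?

87

Others report (3, 11, 26): truth gives 0; report 3 gives 8 > 0. Violating.
Others report (3, 14, 24): truth gives 0; report 3 gives 8 > 0. Violating.
Others report (3, 14, 26): truth gives 0; report 3 gives 8 > 0. Violating.
Others report (3, 24, 14): truth gives 0; report 3 gives 8 > 0. Violating.
Others report (3, 3, 3): truth gives 0; no alternative beats it.
Others report (3, 3, 11): truth gives 0; no alternative beats it.
(Checking all 125 profiles: 87 have a profitable deviation, 38 do not.)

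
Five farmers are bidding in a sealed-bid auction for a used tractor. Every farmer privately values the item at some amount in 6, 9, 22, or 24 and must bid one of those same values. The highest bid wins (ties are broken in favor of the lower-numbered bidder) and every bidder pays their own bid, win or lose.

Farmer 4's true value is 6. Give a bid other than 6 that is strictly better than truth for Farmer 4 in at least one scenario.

9

Suppose Farmer 1 bids 6, Farmer 2 bids 6, Farmer 3 bids 6 and Farmer 5 bids 6.
Bid 6: loses but pays 6, utility -6.
Bid 9: wins, pays 9, utility 6 - 9 = -3.
So bidding 9 beats truth here (-3 > -6).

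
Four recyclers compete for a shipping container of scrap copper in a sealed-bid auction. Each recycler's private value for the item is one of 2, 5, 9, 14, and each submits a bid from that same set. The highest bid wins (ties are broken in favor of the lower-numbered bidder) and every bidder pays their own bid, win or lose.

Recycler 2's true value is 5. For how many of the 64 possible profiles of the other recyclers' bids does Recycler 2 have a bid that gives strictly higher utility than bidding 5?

60

Others bid (2, 2, 9): truth gives -5; bid 2 gives -2 > -5. Violating.
Others bid (2, 2, 14): truth gives -5; bid 2 gives -2 > -5. Violating.
Others bid (2, 5, 9): truth gives -5; bid 2 gives -2 > -5. Violating.
Others bid (2, 5, 14): truth gives -5; bid 2 gives -2 > -5. Violating.
Others bid (2, 2, 2): truth gives 0; no alternative beats it.
Others bid (2, 2, 5): truth gives 0; no alternative beats it.
(Checking all 64 profiles: 60 have a profitable deviation, 4 do not.)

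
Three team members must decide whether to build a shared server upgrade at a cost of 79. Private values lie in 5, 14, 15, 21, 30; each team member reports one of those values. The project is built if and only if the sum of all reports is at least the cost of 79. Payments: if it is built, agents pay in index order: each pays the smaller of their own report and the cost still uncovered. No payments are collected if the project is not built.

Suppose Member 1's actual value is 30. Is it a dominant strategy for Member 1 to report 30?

Consider the case where Member 2 reports 30 and Member 3 reports 30.
Truthful report 30: project built, pays 30, utility 30 - 30 = 0.
Report 21 instead: project built, pays 21, utility 30 - 21 = 9.
Since 9 > 0, reporting 21 is strictly better here, so truthful reporting is not dominant.

No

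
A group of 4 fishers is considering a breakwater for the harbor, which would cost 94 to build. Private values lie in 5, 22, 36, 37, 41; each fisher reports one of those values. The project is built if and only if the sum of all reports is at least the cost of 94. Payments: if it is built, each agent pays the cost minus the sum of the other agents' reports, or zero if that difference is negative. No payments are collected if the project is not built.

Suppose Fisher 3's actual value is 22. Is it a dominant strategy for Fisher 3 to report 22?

Check each profile of the others' reports and compare truth against every alternative report.
Others report (22, 36, 36): truth gives 22, best alternative gives 22.
Others report (22, 36, 37): truth gives 22, best alternative gives 22.
Others report (22, 36, 41): truth gives 22, best alternative gives 22.
Others report (22, 37, 36): truth gives 22, best alternative gives 22.
Others report (22, 37, 37): truth gives 22, best alternative gives 22.
Others report (22, 37, 41): truth gives 22, best alternative gives 22.
(Remaining 119 profiles checked similarly; truth is weakly best in each.)
In every case the truthful report is at least as good as any alternative, so it is a dominant strategy.

Yes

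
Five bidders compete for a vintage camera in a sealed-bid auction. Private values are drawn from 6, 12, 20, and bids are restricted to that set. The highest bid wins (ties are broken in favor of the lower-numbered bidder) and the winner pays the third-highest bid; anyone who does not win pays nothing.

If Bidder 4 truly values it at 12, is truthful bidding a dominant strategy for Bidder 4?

No

Consider the case where Bidder 1 bids 6, Bidder 2 bids 6, Bidder 3 bids 6 and Bidder 5 bids 20.
Truthful bid 12: loses, pays 0, utility 0.
Bid 20 instead: wins, pays 6, utility 12 - 6 = 6.
Since 6 > 0, bidding 20 is strictly better here, so truthful bidding is not dominant.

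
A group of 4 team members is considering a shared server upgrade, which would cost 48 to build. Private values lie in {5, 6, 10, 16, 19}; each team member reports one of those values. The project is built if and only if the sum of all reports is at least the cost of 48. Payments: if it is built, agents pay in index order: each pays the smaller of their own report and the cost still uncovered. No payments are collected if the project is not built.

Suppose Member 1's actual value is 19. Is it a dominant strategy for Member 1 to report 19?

Consider the case where Member 2 reports 5, Member 3 reports 10 and Member 4 reports 19.
Truthful report 19: project built, pays 19, utility 19 - 19 = 0.
Report 16 instead: project built, pays 16, utility 19 - 16 = 3.
Since 3 > 0, reporting 16 is strictly better here, so truthful reporting is not dominant.

No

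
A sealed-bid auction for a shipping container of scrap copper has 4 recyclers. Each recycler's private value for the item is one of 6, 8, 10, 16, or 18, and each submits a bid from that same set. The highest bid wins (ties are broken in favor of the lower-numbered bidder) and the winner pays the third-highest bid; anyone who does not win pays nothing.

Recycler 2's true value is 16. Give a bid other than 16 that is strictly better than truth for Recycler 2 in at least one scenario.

18

Suppose Recycler 1 bids 6, Recycler 3 bids 6 and Recycler 4 bids 18.
Bid 16: loses, pays 0, utility 0.
Bid 18: wins, pays 6, utility 16 - 6 = 10.
So bidding 18 beats truth here (10 > 0).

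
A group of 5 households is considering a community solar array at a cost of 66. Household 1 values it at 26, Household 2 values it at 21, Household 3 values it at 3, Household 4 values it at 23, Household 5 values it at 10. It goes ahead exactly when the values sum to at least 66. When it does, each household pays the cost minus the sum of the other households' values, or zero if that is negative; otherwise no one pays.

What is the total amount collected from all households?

Total value 83 ≥ cost 66, so it is built.
Household 1: others sum to 57; max(0, 66 - 57) = 9.
Household 2: others sum to 62; max(0, 66 - 62) = 4.
Household 3: others sum to 80; max(0, 66 - 80) = 0.
Household 4: others sum to 60; max(0, 66 - 60) = 6.
Household 5: others sum to 73; max(0, 66 - 73) = 0.
Total collected = 9 + 4 + 0 + 6 + 0 = 19.

19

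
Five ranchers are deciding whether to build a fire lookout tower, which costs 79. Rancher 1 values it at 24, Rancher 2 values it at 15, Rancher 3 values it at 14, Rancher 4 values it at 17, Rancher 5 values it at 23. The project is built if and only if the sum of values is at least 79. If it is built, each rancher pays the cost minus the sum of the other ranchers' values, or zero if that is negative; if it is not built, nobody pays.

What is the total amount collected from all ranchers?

23

Total value 93 ≥ cost 79, so it is built.
Rancher 1: others sum to 69; max(0, 79 - 69) = 10.
Rancher 2: others sum to 78; max(0, 79 - 78) = 1.
Rancher 3: others sum to 79; max(0, 79 - 79) = 0.
Rancher 4: others sum to 76; max(0, 79 - 76) = 3.
Rancher 5: others sum to 70; max(0, 79 - 70) = 9.
Total collected = 10 + 1 + 0 + 3 + 9 = 23.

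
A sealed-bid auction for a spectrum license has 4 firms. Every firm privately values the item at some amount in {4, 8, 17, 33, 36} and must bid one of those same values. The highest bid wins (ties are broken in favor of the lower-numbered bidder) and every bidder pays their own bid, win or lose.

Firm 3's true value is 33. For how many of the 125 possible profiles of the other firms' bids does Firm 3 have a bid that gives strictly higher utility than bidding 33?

101

Others bid (4, 4, 4): truth gives 0; bid 8 gives 25 > 0. Violating.
Others bid (4, 4, 8): truth gives 0; bid 8 gives 25 > 0. Violating.
Others bid (4, 4, 17): truth gives 0; bid 17 gives 16 > 0. Violating.
Others bid (4, 4, 36): truth gives -33; bid 36 gives -3 > -33. Violating.
Others bid (4, 4, 33): truth gives 0; no alternative beats it.
Others bid (4, 8, 33): truth gives 0; no alternative beats it.
(Checking all 125 profiles: 101 have a profitable deviation, 24 do not.)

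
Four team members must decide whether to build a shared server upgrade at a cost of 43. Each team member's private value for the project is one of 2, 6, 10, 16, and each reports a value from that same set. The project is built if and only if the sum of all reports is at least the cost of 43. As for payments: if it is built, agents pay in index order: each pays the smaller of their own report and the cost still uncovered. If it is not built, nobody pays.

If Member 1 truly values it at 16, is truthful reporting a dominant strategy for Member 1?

Consider the case where Member 2 reports 2, Member 3 reports 16 and Member 4 reports 16.
Truthful report 16: project built, pays 16, utility 16 - 16 = 0.
Report 10 instead: project built, pays 10, utility 16 - 10 = 6.
Since 6 > 0, reporting 10 is strictly better here, so truthful reporting is not dominant.

No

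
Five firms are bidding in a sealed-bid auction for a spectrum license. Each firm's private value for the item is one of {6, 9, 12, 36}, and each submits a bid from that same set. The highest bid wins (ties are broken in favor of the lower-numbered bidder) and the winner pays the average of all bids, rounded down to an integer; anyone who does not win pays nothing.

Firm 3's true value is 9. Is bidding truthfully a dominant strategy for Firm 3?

Consider the case where Firm 1 bids 6, Firm 2 bids 6, Firm 4 bids 6 and Firm 5 bids 12.
Truthful bid 9: loses, pays 0, utility 0.
Bid 12 instead: wins, pays 8, utility 9 - 8 = 1.
Since 1 > 0, bidding 12 is strictly better here, so truthful bidding is not dominant.

No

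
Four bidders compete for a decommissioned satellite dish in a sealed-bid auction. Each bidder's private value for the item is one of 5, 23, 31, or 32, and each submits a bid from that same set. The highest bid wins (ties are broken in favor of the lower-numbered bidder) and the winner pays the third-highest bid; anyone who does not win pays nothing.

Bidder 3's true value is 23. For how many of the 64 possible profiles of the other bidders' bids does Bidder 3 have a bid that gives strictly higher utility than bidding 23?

6

Others bid (5, 5, 31): truth gives 0; bid 31 gives 18 > 0. Violating.
Others bid (5, 5, 32): truth gives 0; bid 32 gives 18 > 0. Violating.
Others bid (5, 23, 5): truth gives 0; bid 31 gives 18 > 0. Violating.
Others bid (5, 31, 5): truth gives 0; bid 32 gives 18 > 0. Violating.
Others bid (5, 5, 5): truth gives 18; no alternative beats it.
Others bid (5, 5, 23): truth gives 18; no alternative beats it.
(Checking all 64 profiles: 6 have a profitable deviation, 58 do not.)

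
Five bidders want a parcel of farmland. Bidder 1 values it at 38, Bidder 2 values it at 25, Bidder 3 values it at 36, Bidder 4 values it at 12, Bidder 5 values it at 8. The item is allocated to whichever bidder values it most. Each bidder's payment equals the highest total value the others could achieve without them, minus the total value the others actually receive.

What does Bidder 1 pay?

36

Bidder 1 has the highest value and receives the item.
Without Bidder 1, the item would go to the next-highest value, 36, so the others could achieve 36.
With Bidder 1 present and winning, the others receive nothing, so their total is 0.
Payment = 36 - 0 = 36.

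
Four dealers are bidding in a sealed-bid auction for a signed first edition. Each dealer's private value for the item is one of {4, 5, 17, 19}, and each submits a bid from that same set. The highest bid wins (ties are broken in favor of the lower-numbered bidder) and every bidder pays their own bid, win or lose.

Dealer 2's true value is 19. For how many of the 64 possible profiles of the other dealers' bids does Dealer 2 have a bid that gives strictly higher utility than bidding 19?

34

Others bid (4, 4, 4): truth gives 0; bid 5 gives 14 > 0. Violating.
Others bid (4, 4, 5): truth gives 0; bid 5 gives 14 > 0. Violating.
Others bid (4, 4, 17): truth gives 0; bid 17 gives 2 > 0. Violating.
Others bid (4, 5, 4): truth gives 0; bid 5 gives 14 > 0. Violating.
Others bid (4, 4, 19): truth gives 0; no alternative beats it.
Others bid (4, 5, 19): truth gives 0; no alternative beats it.
(Checking all 64 profiles: 34 have a profitable deviation, 30 do not.)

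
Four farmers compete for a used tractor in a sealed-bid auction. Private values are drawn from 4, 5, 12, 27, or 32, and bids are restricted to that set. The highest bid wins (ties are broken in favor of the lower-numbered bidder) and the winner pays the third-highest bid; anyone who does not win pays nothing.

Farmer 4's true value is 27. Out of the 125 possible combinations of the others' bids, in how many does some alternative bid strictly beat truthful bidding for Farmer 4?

27

Others bid (4, 4, 27): truth gives 0; bid 32 gives 23 > 0. Violating.
Others bid (4, 5, 27): truth gives 0; bid 32 gives 22 > 0. Violating.
Others bid (4, 12, 27): truth gives 0; bid 32 gives 15 > 0. Violating.
Others bid (4, 27, 4): truth gives 0; bid 32 gives 23 > 0. Violating.
Others bid (4, 4, 4): truth gives 23; no alternative beats it.
Others bid (4, 4, 5): truth gives 23; no alternative beats it.
(Checking all 125 profiles: 27 have a profitable deviation, 98 do not.)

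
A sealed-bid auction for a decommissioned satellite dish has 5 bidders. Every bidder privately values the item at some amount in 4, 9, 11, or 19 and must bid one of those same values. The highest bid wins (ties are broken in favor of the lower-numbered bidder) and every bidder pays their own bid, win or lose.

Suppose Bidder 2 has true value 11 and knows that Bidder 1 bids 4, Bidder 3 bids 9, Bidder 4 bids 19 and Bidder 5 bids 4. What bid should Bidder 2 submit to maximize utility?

Bid 4: loses but pays 4, utility -4.
Bid 9: loses but pays 9, utility -9.
Bid 11: loses but pays 11, utility -11.
Bid 19: wins, pays 19, utility 11 - 19 = -8.
The best choice is 4 with utility -4.

4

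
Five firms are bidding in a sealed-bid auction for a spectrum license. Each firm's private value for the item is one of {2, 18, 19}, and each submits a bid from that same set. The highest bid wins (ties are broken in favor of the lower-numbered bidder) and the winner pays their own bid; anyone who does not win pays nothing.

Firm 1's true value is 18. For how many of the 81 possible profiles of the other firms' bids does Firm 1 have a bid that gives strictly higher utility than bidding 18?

1

Others bid (2, 2, 2, 2): truth gives 0; bid 2 gives 16 > 0. Violating.
Others bid (2, 2, 2, 18): truth gives 0; no alternative beats it.
Others bid (2, 2, 2, 19): truth gives 0; no alternative beats it.
(Checking all 81 profiles: 1 has a profitable deviation, 80 do not.)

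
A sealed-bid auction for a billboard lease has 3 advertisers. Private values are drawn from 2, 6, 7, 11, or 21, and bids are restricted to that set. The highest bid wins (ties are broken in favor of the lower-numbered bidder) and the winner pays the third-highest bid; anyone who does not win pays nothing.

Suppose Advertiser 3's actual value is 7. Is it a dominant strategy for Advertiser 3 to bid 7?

Consider the case where Advertiser 1 bids 2 and Advertiser 2 bids 7.
Truthful bid 7: loses, pays 0, utility 0.
Bid 11 instead: wins, pays 2, utility 7 - 2 = 5.
Since 5 > 0, bidding 11 is strictly better here, so truthful bidding is not dominant.

No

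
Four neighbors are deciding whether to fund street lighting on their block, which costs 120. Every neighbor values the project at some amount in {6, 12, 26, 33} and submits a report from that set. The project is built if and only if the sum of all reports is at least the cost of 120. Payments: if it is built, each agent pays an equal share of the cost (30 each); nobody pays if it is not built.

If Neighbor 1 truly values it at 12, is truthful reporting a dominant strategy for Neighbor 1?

Yes

Check each profile of the others' reports and compare truth against every alternative report.
Others report (6, 6, 6): truth gives 0, best alternative gives 0.
Others report (6, 6, 12): truth gives 0, best alternative gives 0.
Others report (6, 6, 26): truth gives 0, best alternative gives 0.
Others report (6, 6, 33): truth gives 0, best alternative gives 0.
Others report (6, 12, 6): truth gives 0, best alternative gives 0.
Others report (6, 12, 12): truth gives 0, best alternative gives 0.
(Remaining 58 profiles checked similarly; truth is weakly best in each.)
In every case the truthful report is at least as good as any alternative, so it is a dominant strategy.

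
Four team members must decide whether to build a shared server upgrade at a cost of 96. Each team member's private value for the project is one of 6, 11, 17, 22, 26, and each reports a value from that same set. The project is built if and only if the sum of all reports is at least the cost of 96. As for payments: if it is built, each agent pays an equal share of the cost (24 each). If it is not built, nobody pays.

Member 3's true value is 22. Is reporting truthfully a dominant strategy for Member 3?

Consider the case where Member 1 reports 22, Member 2 reports 26 and Member 4 reports 26.
Truthful report 22: project built, pays 24, utility 22 - 24 = -2.
Report 6 instead: project not built, utility 0.
Since 0 > -2, reporting 6 is strictly better here, so truthful reporting is not dominant.

No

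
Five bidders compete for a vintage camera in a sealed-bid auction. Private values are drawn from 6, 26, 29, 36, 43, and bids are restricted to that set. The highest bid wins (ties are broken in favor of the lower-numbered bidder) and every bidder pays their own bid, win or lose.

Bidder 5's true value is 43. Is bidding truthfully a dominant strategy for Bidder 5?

Consider the case where Bidder 1 bids 6, Bidder 2 bids 6, Bidder 3 bids 6 and Bidder 4 bids 6.
Truthful bid 43: wins, pays 43, utility 43 - 43 = 0.
Bid 26 instead: wins, pays 26, utility 43 - 26 = 17.
Since 17 > 0, bidding 26 is strictly better here, so truthful bidding is not dominant.

No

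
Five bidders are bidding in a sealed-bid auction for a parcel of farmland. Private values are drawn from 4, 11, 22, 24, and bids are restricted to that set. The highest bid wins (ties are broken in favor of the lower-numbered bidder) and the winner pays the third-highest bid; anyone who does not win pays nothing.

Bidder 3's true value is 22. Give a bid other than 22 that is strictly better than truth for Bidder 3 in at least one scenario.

Suppose Bidder 1 bids 4, Bidder 2 bids 4, Bidder 4 bids 4 and Bidder 5 bids 24.
Bid 22: loses, pays 0, utility 0.
Bid 24: wins, pays 4, utility 22 - 4 = 18.
So bidding 24 beats truth here (18 > 0).

24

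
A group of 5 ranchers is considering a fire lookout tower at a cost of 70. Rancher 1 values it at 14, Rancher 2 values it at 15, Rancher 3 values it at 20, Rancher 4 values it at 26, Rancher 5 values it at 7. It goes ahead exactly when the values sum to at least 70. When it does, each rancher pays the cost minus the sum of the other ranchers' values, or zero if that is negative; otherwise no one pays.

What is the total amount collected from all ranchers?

27

Total value 82 ≥ cost 70, so it is built.
Rancher 1: others sum to 68; max(0, 70 - 68) = 2.
Rancher 2: others sum to 67; max(0, 70 - 67) = 3.
Rancher 3: others sum to 62; max(0, 70 - 62) = 8.
Rancher 4: others sum to 56; max(0, 70 - 56) = 14.
Rancher 5: others sum to 75; max(0, 70 - 75) = 0.
Total collected = 2 + 3 + 8 + 14 + 0 = 27.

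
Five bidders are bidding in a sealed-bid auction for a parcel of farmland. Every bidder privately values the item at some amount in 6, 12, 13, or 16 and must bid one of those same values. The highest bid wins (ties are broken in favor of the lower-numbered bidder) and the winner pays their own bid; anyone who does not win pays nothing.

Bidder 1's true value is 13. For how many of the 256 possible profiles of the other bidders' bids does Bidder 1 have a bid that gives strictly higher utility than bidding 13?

16

Others bid (6, 6, 6, 6): truth gives 0; bid 6 gives 7 > 0. Violating.
Others bid (6, 6, 6, 12): truth gives 0; bid 12 gives 1 > 0. Violating.
Others bid (6, 6, 12, 6): truth gives 0; bid 12 gives 1 > 0. Violating.
Others bid (6, 6, 12, 12): truth gives 0; bid 12 gives 1 > 0. Violating.
Others bid (6, 6, 6, 13): truth gives 0; no alternative beats it.
Others bid (6, 6, 6, 16): truth gives 0; no alternative beats it.
(Checking all 256 profiles: 16 have a profitable deviation, 240 do not.)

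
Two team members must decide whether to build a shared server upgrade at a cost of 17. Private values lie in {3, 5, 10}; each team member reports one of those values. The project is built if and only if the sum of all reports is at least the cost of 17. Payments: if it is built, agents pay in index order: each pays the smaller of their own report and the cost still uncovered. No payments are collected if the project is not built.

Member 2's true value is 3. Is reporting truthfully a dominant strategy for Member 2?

Check each profile of the others' reports and compare truth against every alternative report.
Others report (3): truth gives 0, best alternative gives 0.
Others report (5): truth gives 0, best alternative gives 0.
Others report (10): truth gives 0, best alternative gives 0.
In every case the truthful report is at least as good as any alternative, so it is a dominant strategy.

Yes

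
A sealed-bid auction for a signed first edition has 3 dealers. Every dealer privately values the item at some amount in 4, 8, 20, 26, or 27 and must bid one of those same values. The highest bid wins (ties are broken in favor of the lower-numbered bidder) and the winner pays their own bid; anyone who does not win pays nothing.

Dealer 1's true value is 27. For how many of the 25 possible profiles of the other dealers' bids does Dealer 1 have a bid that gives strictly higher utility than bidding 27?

Others bid (4, 4): truth gives 0; bid 4 gives 23 > 0. Violating.
Others bid (4, 8): truth gives 0; bid 8 gives 19 > 0. Violating.
Others bid (4, 20): truth gives 0; bid 20 gives 7 > 0. Violating.
Others bid (4, 26): truth gives 0; bid 26 gives 1 > 0. Violating.
Others bid (4, 27): truth gives 0; no alternative beats it.
Others bid (8, 27): truth gives 0; no alternative beats it.
(Checking all 25 profiles: 16 have a profitable deviation, 9 do not.)

16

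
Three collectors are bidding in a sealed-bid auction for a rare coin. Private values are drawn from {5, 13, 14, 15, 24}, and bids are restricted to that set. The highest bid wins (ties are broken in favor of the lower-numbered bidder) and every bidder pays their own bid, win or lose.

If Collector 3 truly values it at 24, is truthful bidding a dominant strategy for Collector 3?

Consider the case where Collector 1 bids 5 and Collector 2 bids 5.
Truthful bid 24: wins, pays 24, utility 24 - 24 = 0.
Bid 13 instead: wins, pays 13, utility 24 - 13 = 11.
Since 11 > 0, bidding 13 is strictly better here, so truthful bidding is not dominant.

No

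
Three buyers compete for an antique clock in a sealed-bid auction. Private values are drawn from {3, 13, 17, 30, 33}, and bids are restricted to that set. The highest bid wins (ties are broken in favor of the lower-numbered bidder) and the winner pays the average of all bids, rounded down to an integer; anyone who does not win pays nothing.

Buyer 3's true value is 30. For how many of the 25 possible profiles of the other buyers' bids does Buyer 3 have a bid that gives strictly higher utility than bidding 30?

10

Others bid (3, 3): truth gives 18; bid 13 gives 24 > 18. Violating.
Others bid (3, 13): truth gives 15; bid 17 gives 19 > 15. Violating.
Others bid (3, 30): truth gives 0; bid 33 gives 8 > 0. Violating.
Others bid (13, 3): truth gives 15; bid 17 gives 19 > 15. Violating.
Others bid (3, 17): truth gives 14; no alternative beats it.
Others bid (3, 33): truth gives 0; no alternative beats it.
(Checking all 25 profiles: 10 have a profitable deviation, 15 do not.)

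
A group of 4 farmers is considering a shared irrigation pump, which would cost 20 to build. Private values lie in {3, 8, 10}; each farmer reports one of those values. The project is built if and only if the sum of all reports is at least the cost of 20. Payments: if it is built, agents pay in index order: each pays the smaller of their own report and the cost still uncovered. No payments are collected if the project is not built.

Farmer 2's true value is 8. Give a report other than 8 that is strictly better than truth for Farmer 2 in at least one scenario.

3

Suppose Farmer 1 reports 3, Farmer 3 reports 8 and Farmer 4 reports 8.
Report 8: project built, pays 8, utility 8 - 8 = 0.
Report 3: project built, pays 3, utility 8 - 3 = 5.
So reporting 3 beats truth here (5 > 0).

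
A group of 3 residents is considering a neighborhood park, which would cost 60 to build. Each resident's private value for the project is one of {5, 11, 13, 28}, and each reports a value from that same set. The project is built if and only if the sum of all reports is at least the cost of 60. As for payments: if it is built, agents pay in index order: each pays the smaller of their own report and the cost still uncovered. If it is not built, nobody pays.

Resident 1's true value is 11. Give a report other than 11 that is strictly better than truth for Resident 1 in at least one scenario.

Suppose Resident 2 reports 28 and Resident 3 reports 28.
Report 11: project built, pays 11, utility 11 - 11 = 0.
Report 5: project built, pays 5, utility 11 - 5 = 6.
So reporting 5 beats truth here (6 > 0).

5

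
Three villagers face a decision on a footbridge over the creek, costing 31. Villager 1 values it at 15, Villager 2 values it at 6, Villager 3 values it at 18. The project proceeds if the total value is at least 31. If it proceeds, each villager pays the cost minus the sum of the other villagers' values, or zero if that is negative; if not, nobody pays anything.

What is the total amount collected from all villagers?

Total value 39 ≥ cost 31, so it is built.
Villager 1: others sum to 24; max(0, 31 - 24) = 7.
Villager 2: others sum to 33; max(0, 31 - 33) = 0.
Villager 3: others sum to 21; max(0, 31 - 21) = 10.
Total collected = 7 + 0 + 10 = 17.

17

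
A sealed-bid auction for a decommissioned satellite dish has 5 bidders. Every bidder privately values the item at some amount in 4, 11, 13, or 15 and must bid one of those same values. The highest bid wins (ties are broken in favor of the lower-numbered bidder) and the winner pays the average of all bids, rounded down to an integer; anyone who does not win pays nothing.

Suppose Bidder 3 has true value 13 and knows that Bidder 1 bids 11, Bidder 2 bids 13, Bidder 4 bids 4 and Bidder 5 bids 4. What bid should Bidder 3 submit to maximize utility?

Bid 4: loses, pays 0, utility 0.
Bid 11: loses, pays 0, utility 0.
Bid 13: loses, pays 0, utility 0.
Bid 15: wins, pays 9, utility 13 - 9 = 4.
The best choice is 15 with utility 4.

15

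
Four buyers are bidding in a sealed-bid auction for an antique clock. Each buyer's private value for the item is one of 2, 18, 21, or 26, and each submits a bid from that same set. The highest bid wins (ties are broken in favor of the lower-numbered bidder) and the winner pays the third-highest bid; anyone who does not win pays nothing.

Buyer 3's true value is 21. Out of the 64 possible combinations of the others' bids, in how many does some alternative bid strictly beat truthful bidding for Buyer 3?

12

Others bid (2, 2, 26): truth gives 0; bid 26 gives 19 > 0. Violating.
Others bid (2, 18, 26): truth gives 0; bid 26 gives 3 > 0. Violating.
Others bid (2, 21, 2): truth gives 0; bid 26 gives 19 > 0. Violating.
Others bid (2, 21, 18): truth gives 0; bid 26 gives 3 > 0. Violating.
Others bid (2, 2, 2): truth gives 19; no alternative beats it.
Others bid (2, 2, 18): truth gives 19; no alternative beats it.
(Checking all 64 profiles: 12 have a profitable deviation, 52 do not.)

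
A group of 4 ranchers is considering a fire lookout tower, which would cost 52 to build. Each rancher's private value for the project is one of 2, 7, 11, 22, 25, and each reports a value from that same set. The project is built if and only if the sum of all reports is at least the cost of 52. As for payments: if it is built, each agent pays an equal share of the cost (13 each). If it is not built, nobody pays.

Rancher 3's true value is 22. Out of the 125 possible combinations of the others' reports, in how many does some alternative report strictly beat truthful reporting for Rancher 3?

6

Others report (2, 2, 25): truth gives 0; report 25 gives 9 > 0. Violating.
Others report (2, 25, 2): truth gives 0; report 25 gives 9 > 0. Violating.
Others report (7, 11, 11): truth gives 0; report 25 gives 9 > 0. Violating.
Others report (11, 7, 11): truth gives 0; report 25 gives 9 > 0. Violating.
Others report (2, 2, 2): truth gives 0; no alternative beats it.
Others report (2, 2, 7): truth gives 0; no alternative beats it.
(Checking all 125 profiles: 6 have a profitable deviation, 119 do not.)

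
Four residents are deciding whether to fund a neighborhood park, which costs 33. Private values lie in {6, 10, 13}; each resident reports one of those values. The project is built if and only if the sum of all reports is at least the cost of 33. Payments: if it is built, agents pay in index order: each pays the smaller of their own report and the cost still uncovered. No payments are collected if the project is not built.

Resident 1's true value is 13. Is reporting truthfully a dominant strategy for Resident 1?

No

Consider the case where Resident 2 reports 6, Resident 3 reports 6 and Resident 4 reports 13.
Truthful report 13: project built, pays 13, utility 13 - 13 = 0.
Report 10 instead: project built, pays 10, utility 13 - 10 = 3.
Since 3 > 0, reporting 10 is strictly better here, so truthful reporting is not dominant.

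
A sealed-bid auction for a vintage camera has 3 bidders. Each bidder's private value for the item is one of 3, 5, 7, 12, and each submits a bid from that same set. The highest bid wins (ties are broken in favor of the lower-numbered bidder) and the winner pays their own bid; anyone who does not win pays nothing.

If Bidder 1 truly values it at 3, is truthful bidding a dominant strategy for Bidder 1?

Yes

Check each profile of the others' bids and compare truth against every alternative bid.
Others bid (3, 3): truth gives 0, best alternative gives -2.
Others bid (3, 5): truth gives 0, best alternative gives -2.
Others bid (5, 3): truth gives 0, best alternative gives -2.
Others bid (5, 5): truth gives 0, best alternative gives -2.
Others bid (3, 7): truth gives 0, best alternative gives 0.
Others bid (3, 12): truth gives 0, best alternative gives 0.
(Remaining 10 profiles checked similarly; truth is weakly best in each.)
In every case the truthful bid is at least as good as any alternative, so it is a dominant strategy.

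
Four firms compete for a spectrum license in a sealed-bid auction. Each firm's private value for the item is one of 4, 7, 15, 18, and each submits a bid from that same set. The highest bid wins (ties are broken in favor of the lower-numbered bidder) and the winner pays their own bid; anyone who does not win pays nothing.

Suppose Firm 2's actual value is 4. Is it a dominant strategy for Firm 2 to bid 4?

Check each profile of the others' bids and compare truth against every alternative bid.
Others bid (4, 4, 4): truth gives 0, best alternative gives -3.
Others bid (4, 4, 7): truth gives 0, best alternative gives -3.
Others bid (4, 7, 4): truth gives 0, best alternative gives -3.
Others bid (4, 7, 7): truth gives 0, best alternative gives -3.
Others bid (4, 4, 15): truth gives 0, best alternative gives 0.
Others bid (4, 4, 18): truth gives 0, best alternative gives 0.
(Remaining 58 profiles checked similarly; truth is weakly best in each.)
In every case the truthful bid is at least as good as any alternative, so it is a dominant strategy.

Yes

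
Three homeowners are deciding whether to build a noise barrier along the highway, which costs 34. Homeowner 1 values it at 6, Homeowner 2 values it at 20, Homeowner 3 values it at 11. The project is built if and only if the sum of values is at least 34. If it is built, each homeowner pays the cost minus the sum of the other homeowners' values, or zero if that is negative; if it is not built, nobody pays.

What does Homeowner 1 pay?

3

Total value 37 ≥ cost 34, so the project is built.
The other homeowners' values sum to 31.
Cost minus that sum is 34 - 31 = 3.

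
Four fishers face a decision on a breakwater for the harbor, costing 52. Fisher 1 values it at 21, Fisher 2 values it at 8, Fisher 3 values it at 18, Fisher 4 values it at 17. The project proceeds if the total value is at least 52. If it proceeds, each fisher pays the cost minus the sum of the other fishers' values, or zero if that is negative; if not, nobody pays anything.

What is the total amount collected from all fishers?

Total value 64 ≥ cost 52, so it is built.
Fisher 1: others sum to 43; max(0, 52 - 43) = 9.
Fisher 2: others sum to 56; max(0, 52 - 56) = 0.
Fisher 3: others sum to 46; max(0, 52 - 46) = 6.
Fisher 4: others sum to 47; max(0, 52 - 47) = 5.
Total collected = 9 + 0 + 6 + 5 = 20.

20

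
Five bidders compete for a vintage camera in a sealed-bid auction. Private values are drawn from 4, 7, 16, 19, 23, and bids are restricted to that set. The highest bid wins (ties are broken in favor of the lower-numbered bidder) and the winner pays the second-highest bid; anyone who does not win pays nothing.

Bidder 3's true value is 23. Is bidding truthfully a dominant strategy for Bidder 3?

Check each profile of the others' bids and compare truth against every alternative bid.
Others bid (4, 19, 4, 4): truth gives 4, best alternative gives 0.
Others bid (4, 19, 4, 7): truth gives 4, best alternative gives 0.
Others bid (4, 19, 4, 16): truth gives 4, best alternative gives 0.
Others bid (4, 19, 4, 19): truth gives 4, best alternative gives 0.
Others bid (4, 19, 7, 4): truth gives 4, best alternative gives 0.
Others bid (4, 19, 7, 7): truth gives 4, best alternative gives 0.
(Remaining 619 profiles checked similarly; truth is weakly best in each.)
In every case the truthful bid is at least as good as any alternative, so it is a dominant strategy.

Yes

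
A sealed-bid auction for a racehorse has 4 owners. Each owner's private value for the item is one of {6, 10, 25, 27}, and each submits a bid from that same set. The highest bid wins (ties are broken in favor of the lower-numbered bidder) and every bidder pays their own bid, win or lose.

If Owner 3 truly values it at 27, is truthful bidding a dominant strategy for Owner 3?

Consider the case where Owner 1 bids 6, Owner 2 bids 6 and Owner 4 bids 6.
Truthful bid 27: wins, pays 27, utility 27 - 27 = 0.
Bid 10 instead: wins, pays 10, utility 27 - 10 = 17.
Since 17 > 0, bidding 10 is strictly better here, so truthful bidding is not dominant.

No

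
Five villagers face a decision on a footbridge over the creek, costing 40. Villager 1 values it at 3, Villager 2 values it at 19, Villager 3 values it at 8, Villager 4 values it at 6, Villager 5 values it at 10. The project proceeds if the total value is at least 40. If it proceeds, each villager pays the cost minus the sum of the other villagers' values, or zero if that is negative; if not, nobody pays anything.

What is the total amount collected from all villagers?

Total value 46 ≥ cost 40, so it is built.
Villager 1: others sum to 43; max(0, 40 - 43) = 0.
Villager 2: others sum to 27; max(0, 40 - 27) = 13.
Villager 3: others sum to 38; max(0, 40 - 38) = 2.
Villager 4: others sum to 40; max(0, 40 - 40) = 0.
Villager 5: others sum to 36; max(0, 40 - 36) = 4.
Total collected = 0 + 13 + 2 + 0 + 4 = 19.

19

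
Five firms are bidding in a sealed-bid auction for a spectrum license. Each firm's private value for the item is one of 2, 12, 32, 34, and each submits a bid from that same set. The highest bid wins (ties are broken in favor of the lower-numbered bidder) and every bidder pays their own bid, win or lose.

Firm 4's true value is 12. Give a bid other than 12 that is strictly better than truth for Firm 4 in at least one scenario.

2

Suppose Firm 1 bids 2, Firm 2 bids 2, Firm 3 bids 2 and Firm 5 bids 32.
Bid 12: loses but pays 12, utility -12.
Bid 2: loses but pays 2, utility -2.
So bidding 2 beats truth here (-2 > -12).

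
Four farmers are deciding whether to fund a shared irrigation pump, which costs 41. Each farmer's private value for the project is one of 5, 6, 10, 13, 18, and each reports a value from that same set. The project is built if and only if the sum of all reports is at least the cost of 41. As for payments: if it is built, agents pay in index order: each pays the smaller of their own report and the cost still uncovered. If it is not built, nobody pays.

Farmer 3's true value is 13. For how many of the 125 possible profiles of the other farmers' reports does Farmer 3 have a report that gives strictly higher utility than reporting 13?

57

Others report (5, 10, 18): truth gives 0; report 10 gives 3 > 0. Violating.
Others report (5, 13, 13): truth gives 0; report 10 gives 3 > 0. Violating.
Others report (5, 13, 18): truth gives 0; report 5 gives 8 > 0. Violating.
Others report (5, 18, 10): truth gives 0; report 10 gives 3 > 0. Violating.
Others report (5, 5, 5): truth gives 0; no alternative beats it.
Others report (5, 5, 6): truth gives 0; no alternative beats it.
(Checking all 125 profiles: 57 have a profitable deviation, 68 do not.)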